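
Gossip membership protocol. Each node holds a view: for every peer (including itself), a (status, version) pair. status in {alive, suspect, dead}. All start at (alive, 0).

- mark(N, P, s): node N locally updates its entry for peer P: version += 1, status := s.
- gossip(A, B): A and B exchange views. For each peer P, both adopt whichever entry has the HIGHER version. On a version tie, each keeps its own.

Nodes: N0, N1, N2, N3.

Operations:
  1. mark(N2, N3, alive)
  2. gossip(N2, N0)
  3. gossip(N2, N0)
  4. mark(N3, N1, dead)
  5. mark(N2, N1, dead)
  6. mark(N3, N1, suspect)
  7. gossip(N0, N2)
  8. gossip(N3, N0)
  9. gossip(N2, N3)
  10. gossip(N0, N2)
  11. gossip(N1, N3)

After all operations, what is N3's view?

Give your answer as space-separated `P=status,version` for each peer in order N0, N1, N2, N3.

Answer: N0=alive,0 N1=suspect,2 N2=alive,0 N3=alive,1

Derivation:
Op 1: N2 marks N3=alive -> (alive,v1)
Op 2: gossip N2<->N0 -> N2.N0=(alive,v0) N2.N1=(alive,v0) N2.N2=(alive,v0) N2.N3=(alive,v1) | N0.N0=(alive,v0) N0.N1=(alive,v0) N0.N2=(alive,v0) N0.N3=(alive,v1)
Op 3: gossip N2<->N0 -> N2.N0=(alive,v0) N2.N1=(alive,v0) N2.N2=(alive,v0) N2.N3=(alive,v1) | N0.N0=(alive,v0) N0.N1=(alive,v0) N0.N2=(alive,v0) N0.N3=(alive,v1)
Op 4: N3 marks N1=dead -> (dead,v1)
Op 5: N2 marks N1=dead -> (dead,v1)
Op 6: N3 marks N1=suspect -> (suspect,v2)
Op 7: gossip N0<->N2 -> N0.N0=(alive,v0) N0.N1=(dead,v1) N0.N2=(alive,v0) N0.N3=(alive,v1) | N2.N0=(alive,v0) N2.N1=(dead,v1) N2.N2=(alive,v0) N2.N3=(alive,v1)
Op 8: gossip N3<->N0 -> N3.N0=(alive,v0) N3.N1=(suspect,v2) N3.N2=(alive,v0) N3.N3=(alive,v1) | N0.N0=(alive,v0) N0.N1=(suspect,v2) N0.N2=(alive,v0) N0.N3=(alive,v1)
Op 9: gossip N2<->N3 -> N2.N0=(alive,v0) N2.N1=(suspect,v2) N2.N2=(alive,v0) N2.N3=(alive,v1) | N3.N0=(alive,v0) N3.N1=(suspect,v2) N3.N2=(alive,v0) N3.N3=(alive,v1)
Op 10: gossip N0<->N2 -> N0.N0=(alive,v0) N0.N1=(suspect,v2) N0.N2=(alive,v0) N0.N3=(alive,v1) | N2.N0=(alive,v0) N2.N1=(suspect,v2) N2.N2=(alive,v0) N2.N3=(alive,v1)
Op 11: gossip N1<->N3 -> N1.N0=(alive,v0) N1.N1=(suspect,v2) N1.N2=(alive,v0) N1.N3=(alive,v1) | N3.N0=(alive,v0) N3.N1=(suspect,v2) N3.N2=(alive,v0) N3.N3=(alive,v1)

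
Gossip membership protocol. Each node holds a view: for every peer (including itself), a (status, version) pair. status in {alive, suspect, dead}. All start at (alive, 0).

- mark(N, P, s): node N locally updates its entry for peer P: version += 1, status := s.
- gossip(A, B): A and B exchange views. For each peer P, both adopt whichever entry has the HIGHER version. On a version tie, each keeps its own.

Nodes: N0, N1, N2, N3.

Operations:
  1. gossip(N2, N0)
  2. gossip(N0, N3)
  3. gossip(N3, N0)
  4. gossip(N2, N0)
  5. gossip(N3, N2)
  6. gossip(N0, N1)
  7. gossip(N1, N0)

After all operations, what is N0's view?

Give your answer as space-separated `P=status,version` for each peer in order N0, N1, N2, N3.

Answer: N0=alive,0 N1=alive,0 N2=alive,0 N3=alive,0

Derivation:
Op 1: gossip N2<->N0 -> N2.N0=(alive,v0) N2.N1=(alive,v0) N2.N2=(alive,v0) N2.N3=(alive,v0) | N0.N0=(alive,v0) N0.N1=(alive,v0) N0.N2=(alive,v0) N0.N3=(alive,v0)
Op 2: gossip N0<->N3 -> N0.N0=(alive,v0) N0.N1=(alive,v0) N0.N2=(alive,v0) N0.N3=(alive,v0) | N3.N0=(alive,v0) N3.N1=(alive,v0) N3.N2=(alive,v0) N3.N3=(alive,v0)
Op 3: gossip N3<->N0 -> N3.N0=(alive,v0) N3.N1=(alive,v0) N3.N2=(alive,v0) N3.N3=(alive,v0) | N0.N0=(alive,v0) N0.N1=(alive,v0) N0.N2=(alive,v0) N0.N3=(alive,v0)
Op 4: gossip N2<->N0 -> N2.N0=(alive,v0) N2.N1=(alive,v0) N2.N2=(alive,v0) N2.N3=(alive,v0) | N0.N0=(alive,v0) N0.N1=(alive,v0) N0.N2=(alive,v0) N0.N3=(alive,v0)
Op 5: gossip N3<->N2 -> N3.N0=(alive,v0) N3.N1=(alive,v0) N3.N2=(alive,v0) N3.N3=(alive,v0) | N2.N0=(alive,v0) N2.N1=(alive,v0) N2.N2=(alive,v0) N2.N3=(alive,v0)
Op 6: gossip N0<->N1 -> N0.N0=(alive,v0) N0.N1=(alive,v0) N0.N2=(alive,v0) N0.N3=(alive,v0) | N1.N0=(alive,v0) N1.N1=(alive,v0) N1.N2=(alive,v0) N1.N3=(alive,v0)
Op 7: gossip N1<->N0 -> N1.N0=(alive,v0) N1.N1=(alive,v0) N1.N2=(alive,v0) N1.N3=(alive,v0) | N0.N0=(alive,v0) N0.N1=(alive,v0) N0.N2=(alive,v0) N0.N3=(alive,v0)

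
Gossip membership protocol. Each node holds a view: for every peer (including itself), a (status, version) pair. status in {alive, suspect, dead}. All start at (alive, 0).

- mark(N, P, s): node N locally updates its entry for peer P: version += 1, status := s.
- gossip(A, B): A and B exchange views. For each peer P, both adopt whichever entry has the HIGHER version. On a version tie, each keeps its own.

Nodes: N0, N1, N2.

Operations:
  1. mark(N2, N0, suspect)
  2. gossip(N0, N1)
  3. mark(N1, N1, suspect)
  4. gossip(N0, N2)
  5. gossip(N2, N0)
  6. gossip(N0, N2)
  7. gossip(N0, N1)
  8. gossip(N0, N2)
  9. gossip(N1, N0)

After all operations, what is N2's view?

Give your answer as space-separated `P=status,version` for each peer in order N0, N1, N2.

Op 1: N2 marks N0=suspect -> (suspect,v1)
Op 2: gossip N0<->N1 -> N0.N0=(alive,v0) N0.N1=(alive,v0) N0.N2=(alive,v0) | N1.N0=(alive,v0) N1.N1=(alive,v0) N1.N2=(alive,v0)
Op 3: N1 marks N1=suspect -> (suspect,v1)
Op 4: gossip N0<->N2 -> N0.N0=(suspect,v1) N0.N1=(alive,v0) N0.N2=(alive,v0) | N2.N0=(suspect,v1) N2.N1=(alive,v0) N2.N2=(alive,v0)
Op 5: gossip N2<->N0 -> N2.N0=(suspect,v1) N2.N1=(alive,v0) N2.N2=(alive,v0) | N0.N0=(suspect,v1) N0.N1=(alive,v0) N0.N2=(alive,v0)
Op 6: gossip N0<->N2 -> N0.N0=(suspect,v1) N0.N1=(alive,v0) N0.N2=(alive,v0) | N2.N0=(suspect,v1) N2.N1=(alive,v0) N2.N2=(alive,v0)
Op 7: gossip N0<->N1 -> N0.N0=(suspect,v1) N0.N1=(suspect,v1) N0.N2=(alive,v0) | N1.N0=(suspect,v1) N1.N1=(suspect,v1) N1.N2=(alive,v0)
Op 8: gossip N0<->N2 -> N0.N0=(suspect,v1) N0.N1=(suspect,v1) N0.N2=(alive,v0) | N2.N0=(suspect,v1) N2.N1=(suspect,v1) N2.N2=(alive,v0)
Op 9: gossip N1<->N0 -> N1.N0=(suspect,v1) N1.N1=(suspect,v1) N1.N2=(alive,v0) | N0.N0=(suspect,v1) N0.N1=(suspect,v1) N0.N2=(alive,v0)

Answer: N0=suspect,1 N1=suspect,1 N2=alive,0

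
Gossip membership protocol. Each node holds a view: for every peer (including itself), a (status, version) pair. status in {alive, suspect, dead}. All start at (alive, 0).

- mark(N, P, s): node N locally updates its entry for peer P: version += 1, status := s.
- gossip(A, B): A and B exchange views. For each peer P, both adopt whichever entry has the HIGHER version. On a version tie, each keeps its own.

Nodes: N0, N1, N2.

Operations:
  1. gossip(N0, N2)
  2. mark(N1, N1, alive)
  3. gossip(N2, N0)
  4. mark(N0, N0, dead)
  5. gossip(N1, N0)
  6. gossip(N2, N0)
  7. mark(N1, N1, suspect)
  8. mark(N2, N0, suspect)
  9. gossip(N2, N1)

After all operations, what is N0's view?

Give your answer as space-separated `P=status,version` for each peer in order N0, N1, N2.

Answer: N0=dead,1 N1=alive,1 N2=alive,0

Derivation:
Op 1: gossip N0<->N2 -> N0.N0=(alive,v0) N0.N1=(alive,v0) N0.N2=(alive,v0) | N2.N0=(alive,v0) N2.N1=(alive,v0) N2.N2=(alive,v0)
Op 2: N1 marks N1=alive -> (alive,v1)
Op 3: gossip N2<->N0 -> N2.N0=(alive,v0) N2.N1=(alive,v0) N2.N2=(alive,v0) | N0.N0=(alive,v0) N0.N1=(alive,v0) N0.N2=(alive,v0)
Op 4: N0 marks N0=dead -> (dead,v1)
Op 5: gossip N1<->N0 -> N1.N0=(dead,v1) N1.N1=(alive,v1) N1.N2=(alive,v0) | N0.N0=(dead,v1) N0.N1=(alive,v1) N0.N2=(alive,v0)
Op 6: gossip N2<->N0 -> N2.N0=(dead,v1) N2.N1=(alive,v1) N2.N2=(alive,v0) | N0.N0=(dead,v1) N0.N1=(alive,v1) N0.N2=(alive,v0)
Op 7: N1 marks N1=suspect -> (suspect,v2)
Op 8: N2 marks N0=suspect -> (suspect,v2)
Op 9: gossip N2<->N1 -> N2.N0=(suspect,v2) N2.N1=(suspect,v2) N2.N2=(alive,v0) | N1.N0=(suspect,v2) N1.N1=(suspect,v2) N1.N2=(alive,v0)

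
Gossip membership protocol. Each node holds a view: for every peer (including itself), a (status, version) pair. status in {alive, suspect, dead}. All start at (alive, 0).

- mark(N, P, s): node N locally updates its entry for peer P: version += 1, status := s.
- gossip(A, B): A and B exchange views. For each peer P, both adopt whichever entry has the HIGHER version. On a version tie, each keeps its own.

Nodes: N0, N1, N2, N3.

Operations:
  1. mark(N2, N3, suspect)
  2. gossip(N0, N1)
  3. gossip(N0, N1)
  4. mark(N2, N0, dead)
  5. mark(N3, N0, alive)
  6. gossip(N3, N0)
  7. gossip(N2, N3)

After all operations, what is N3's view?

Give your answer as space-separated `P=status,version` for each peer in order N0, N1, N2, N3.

Answer: N0=alive,1 N1=alive,0 N2=alive,0 N3=suspect,1

Derivation:
Op 1: N2 marks N3=suspect -> (suspect,v1)
Op 2: gossip N0<->N1 -> N0.N0=(alive,v0) N0.N1=(alive,v0) N0.N2=(alive,v0) N0.N3=(alive,v0) | N1.N0=(alive,v0) N1.N1=(alive,v0) N1.N2=(alive,v0) N1.N3=(alive,v0)
Op 3: gossip N0<->N1 -> N0.N0=(alive,v0) N0.N1=(alive,v0) N0.N2=(alive,v0) N0.N3=(alive,v0) | N1.N0=(alive,v0) N1.N1=(alive,v0) N1.N2=(alive,v0) N1.N3=(alive,v0)
Op 4: N2 marks N0=dead -> (dead,v1)
Op 5: N3 marks N0=alive -> (alive,v1)
Op 6: gossip N3<->N0 -> N3.N0=(alive,v1) N3.N1=(alive,v0) N3.N2=(alive,v0) N3.N3=(alive,v0) | N0.N0=(alive,v1) N0.N1=(alive,v0) N0.N2=(alive,v0) N0.N3=(alive,v0)
Op 7: gossip N2<->N3 -> N2.N0=(dead,v1) N2.N1=(alive,v0) N2.N2=(alive,v0) N2.N3=(suspect,v1) | N3.N0=(alive,v1) N3.N1=(alive,v0) N3.N2=(alive,v0) N3.N3=(suspect,v1)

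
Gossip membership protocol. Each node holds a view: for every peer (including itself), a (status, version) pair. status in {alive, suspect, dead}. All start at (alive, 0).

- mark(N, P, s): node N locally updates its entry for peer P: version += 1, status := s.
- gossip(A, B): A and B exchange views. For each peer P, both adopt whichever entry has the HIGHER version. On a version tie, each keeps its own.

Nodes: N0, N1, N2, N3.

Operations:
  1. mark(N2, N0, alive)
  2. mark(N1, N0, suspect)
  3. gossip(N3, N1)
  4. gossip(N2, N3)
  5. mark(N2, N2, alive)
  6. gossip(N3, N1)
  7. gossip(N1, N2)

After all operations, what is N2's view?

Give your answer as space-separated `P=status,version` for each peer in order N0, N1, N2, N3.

Answer: N0=alive,1 N1=alive,0 N2=alive,1 N3=alive,0

Derivation:
Op 1: N2 marks N0=alive -> (alive,v1)
Op 2: N1 marks N0=suspect -> (suspect,v1)
Op 3: gossip N3<->N1 -> N3.N0=(suspect,v1) N3.N1=(alive,v0) N3.N2=(alive,v0) N3.N3=(alive,v0) | N1.N0=(suspect,v1) N1.N1=(alive,v0) N1.N2=(alive,v0) N1.N3=(alive,v0)
Op 4: gossip N2<->N3 -> N2.N0=(alive,v1) N2.N1=(alive,v0) N2.N2=(alive,v0) N2.N3=(alive,v0) | N3.N0=(suspect,v1) N3.N1=(alive,v0) N3.N2=(alive,v0) N3.N3=(alive,v0)
Op 5: N2 marks N2=alive -> (alive,v1)
Op 6: gossip N3<->N1 -> N3.N0=(suspect,v1) N3.N1=(alive,v0) N3.N2=(alive,v0) N3.N3=(alive,v0) | N1.N0=(suspect,v1) N1.N1=(alive,v0) N1.N2=(alive,v0) N1.N3=(alive,v0)
Op 7: gossip N1<->N2 -> N1.N0=(suspect,v1) N1.N1=(alive,v0) N1.N2=(alive,v1) N1.N3=(alive,v0) | N2.N0=(alive,v1) N2.N1=(alive,v0) N2.N2=(alive,v1) N2.N3=(alive,v0)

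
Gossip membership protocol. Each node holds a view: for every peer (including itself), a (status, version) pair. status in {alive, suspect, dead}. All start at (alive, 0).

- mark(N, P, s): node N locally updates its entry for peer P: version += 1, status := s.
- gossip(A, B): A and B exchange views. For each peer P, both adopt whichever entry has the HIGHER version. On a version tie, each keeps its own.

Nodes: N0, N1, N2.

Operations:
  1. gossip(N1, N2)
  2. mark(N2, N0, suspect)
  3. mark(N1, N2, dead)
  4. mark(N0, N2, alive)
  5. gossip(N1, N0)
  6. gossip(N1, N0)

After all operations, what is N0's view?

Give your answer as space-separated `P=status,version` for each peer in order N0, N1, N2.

Answer: N0=alive,0 N1=alive,0 N2=alive,1

Derivation:
Op 1: gossip N1<->N2 -> N1.N0=(alive,v0) N1.N1=(alive,v0) N1.N2=(alive,v0) | N2.N0=(alive,v0) N2.N1=(alive,v0) N2.N2=(alive,v0)
Op 2: N2 marks N0=suspect -> (suspect,v1)
Op 3: N1 marks N2=dead -> (dead,v1)
Op 4: N0 marks N2=alive -> (alive,v1)
Op 5: gossip N1<->N0 -> N1.N0=(alive,v0) N1.N1=(alive,v0) N1.N2=(dead,v1) | N0.N0=(alive,v0) N0.N1=(alive,v0) N0.N2=(alive,v1)
Op 6: gossip N1<->N0 -> N1.N0=(alive,v0) N1.N1=(alive,v0) N1.N2=(dead,v1) | N0.N0=(alive,v0) N0.N1=(alive,v0) N0.N2=(alive,v1)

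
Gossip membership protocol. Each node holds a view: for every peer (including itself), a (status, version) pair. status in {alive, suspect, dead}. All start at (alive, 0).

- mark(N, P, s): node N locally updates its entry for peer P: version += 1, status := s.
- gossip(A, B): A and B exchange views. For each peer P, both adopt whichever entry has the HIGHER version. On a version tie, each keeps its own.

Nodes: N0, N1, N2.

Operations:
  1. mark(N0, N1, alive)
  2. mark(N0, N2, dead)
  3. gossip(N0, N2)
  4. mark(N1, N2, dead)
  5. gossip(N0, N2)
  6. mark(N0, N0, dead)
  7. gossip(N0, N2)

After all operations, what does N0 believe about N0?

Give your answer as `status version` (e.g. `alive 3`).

Answer: dead 1

Derivation:
Op 1: N0 marks N1=alive -> (alive,v1)
Op 2: N0 marks N2=dead -> (dead,v1)
Op 3: gossip N0<->N2 -> N0.N0=(alive,v0) N0.N1=(alive,v1) N0.N2=(dead,v1) | N2.N0=(alive,v0) N2.N1=(alive,v1) N2.N2=(dead,v1)
Op 4: N1 marks N2=dead -> (dead,v1)
Op 5: gossip N0<->N2 -> N0.N0=(alive,v0) N0.N1=(alive,v1) N0.N2=(dead,v1) | N2.N0=(alive,v0) N2.N1=(alive,v1) N2.N2=(dead,v1)
Op 6: N0 marks N0=dead -> (dead,v1)
Op 7: gossip N0<->N2 -> N0.N0=(dead,v1) N0.N1=(alive,v1) N0.N2=(dead,v1) | N2.N0=(dead,v1) N2.N1=(alive,v1) N2.N2=(dead,v1)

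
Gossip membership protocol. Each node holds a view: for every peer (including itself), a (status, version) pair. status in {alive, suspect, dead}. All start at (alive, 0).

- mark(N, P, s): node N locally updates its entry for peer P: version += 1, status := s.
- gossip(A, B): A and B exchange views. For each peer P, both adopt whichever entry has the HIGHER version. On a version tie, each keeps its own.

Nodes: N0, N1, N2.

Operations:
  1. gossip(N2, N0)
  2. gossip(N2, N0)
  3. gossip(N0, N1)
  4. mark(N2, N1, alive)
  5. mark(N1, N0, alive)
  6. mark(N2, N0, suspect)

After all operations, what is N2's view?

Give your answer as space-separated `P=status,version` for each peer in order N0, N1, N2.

Op 1: gossip N2<->N0 -> N2.N0=(alive,v0) N2.N1=(alive,v0) N2.N2=(alive,v0) | N0.N0=(alive,v0) N0.N1=(alive,v0) N0.N2=(alive,v0)
Op 2: gossip N2<->N0 -> N2.N0=(alive,v0) N2.N1=(alive,v0) N2.N2=(alive,v0) | N0.N0=(alive,v0) N0.N1=(alive,v0) N0.N2=(alive,v0)
Op 3: gossip N0<->N1 -> N0.N0=(alive,v0) N0.N1=(alive,v0) N0.N2=(alive,v0) | N1.N0=(alive,v0) N1.N1=(alive,v0) N1.N2=(alive,v0)
Op 4: N2 marks N1=alive -> (alive,v1)
Op 5: N1 marks N0=alive -> (alive,v1)
Op 6: N2 marks N0=suspect -> (suspect,v1)

Answer: N0=suspect,1 N1=alive,1 N2=alive,0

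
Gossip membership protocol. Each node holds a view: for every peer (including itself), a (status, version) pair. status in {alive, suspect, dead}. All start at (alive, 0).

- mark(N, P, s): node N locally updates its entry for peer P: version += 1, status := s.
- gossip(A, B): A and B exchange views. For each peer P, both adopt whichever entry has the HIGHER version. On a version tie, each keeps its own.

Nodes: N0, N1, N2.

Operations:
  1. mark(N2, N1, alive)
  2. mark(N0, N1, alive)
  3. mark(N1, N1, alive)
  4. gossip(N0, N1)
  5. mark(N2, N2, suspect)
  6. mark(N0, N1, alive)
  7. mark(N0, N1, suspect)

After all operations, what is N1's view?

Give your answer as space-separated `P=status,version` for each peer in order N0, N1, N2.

Op 1: N2 marks N1=alive -> (alive,v1)
Op 2: N0 marks N1=alive -> (alive,v1)
Op 3: N1 marks N1=alive -> (alive,v1)
Op 4: gossip N0<->N1 -> N0.N0=(alive,v0) N0.N1=(alive,v1) N0.N2=(alive,v0) | N1.N0=(alive,v0) N1.N1=(alive,v1) N1.N2=(alive,v0)
Op 5: N2 marks N2=suspect -> (suspect,v1)
Op 6: N0 marks N1=alive -> (alive,v2)
Op 7: N0 marks N1=suspect -> (suspect,v3)

Answer: N0=alive,0 N1=alive,1 N2=alive,0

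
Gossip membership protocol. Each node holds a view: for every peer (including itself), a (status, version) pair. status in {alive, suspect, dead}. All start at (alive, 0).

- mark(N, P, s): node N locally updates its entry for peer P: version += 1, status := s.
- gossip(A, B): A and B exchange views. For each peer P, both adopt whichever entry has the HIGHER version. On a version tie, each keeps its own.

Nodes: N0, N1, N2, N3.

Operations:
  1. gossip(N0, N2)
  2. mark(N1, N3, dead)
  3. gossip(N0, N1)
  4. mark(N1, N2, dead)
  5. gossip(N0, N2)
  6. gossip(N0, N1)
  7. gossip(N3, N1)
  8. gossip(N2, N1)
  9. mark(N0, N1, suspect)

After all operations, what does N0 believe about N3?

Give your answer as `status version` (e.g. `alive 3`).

Answer: dead 1

Derivation:
Op 1: gossip N0<->N2 -> N0.N0=(alive,v0) N0.N1=(alive,v0) N0.N2=(alive,v0) N0.N3=(alive,v0) | N2.N0=(alive,v0) N2.N1=(alive,v0) N2.N2=(alive,v0) N2.N3=(alive,v0)
Op 2: N1 marks N3=dead -> (dead,v1)
Op 3: gossip N0<->N1 -> N0.N0=(alive,v0) N0.N1=(alive,v0) N0.N2=(alive,v0) N0.N3=(dead,v1) | N1.N0=(alive,v0) N1.N1=(alive,v0) N1.N2=(alive,v0) N1.N3=(dead,v1)
Op 4: N1 marks N2=dead -> (dead,v1)
Op 5: gossip N0<->N2 -> N0.N0=(alive,v0) N0.N1=(alive,v0) N0.N2=(alive,v0) N0.N3=(dead,v1) | N2.N0=(alive,v0) N2.N1=(alive,v0) N2.N2=(alive,v0) N2.N3=(dead,v1)
Op 6: gossip N0<->N1 -> N0.N0=(alive,v0) N0.N1=(alive,v0) N0.N2=(dead,v1) N0.N3=(dead,v1) | N1.N0=(alive,v0) N1.N1=(alive,v0) N1.N2=(dead,v1) N1.N3=(dead,v1)
Op 7: gossip N3<->N1 -> N3.N0=(alive,v0) N3.N1=(alive,v0) N3.N2=(dead,v1) N3.N3=(dead,v1) | N1.N0=(alive,v0) N1.N1=(alive,v0) N1.N2=(dead,v1) N1.N3=(dead,v1)
Op 8: gossip N2<->N1 -> N2.N0=(alive,v0) N2.N1=(alive,v0) N2.N2=(dead,v1) N2.N3=(dead,v1) | N1.N0=(alive,v0) N1.N1=(alive,v0) N1.N2=(dead,v1) N1.N3=(dead,v1)
Op 9: N0 marks N1=suspect -> (suspect,v1)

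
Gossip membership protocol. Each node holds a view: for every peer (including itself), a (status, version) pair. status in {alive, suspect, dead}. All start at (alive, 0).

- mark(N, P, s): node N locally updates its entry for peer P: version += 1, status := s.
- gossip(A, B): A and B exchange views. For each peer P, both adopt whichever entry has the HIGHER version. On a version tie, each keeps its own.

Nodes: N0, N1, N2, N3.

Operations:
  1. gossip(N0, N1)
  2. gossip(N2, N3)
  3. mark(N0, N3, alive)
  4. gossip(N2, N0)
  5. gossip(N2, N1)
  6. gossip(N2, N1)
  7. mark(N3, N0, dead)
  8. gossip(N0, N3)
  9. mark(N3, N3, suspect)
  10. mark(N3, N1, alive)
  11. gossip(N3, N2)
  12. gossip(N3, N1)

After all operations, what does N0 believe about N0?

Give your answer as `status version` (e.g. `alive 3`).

Answer: dead 1

Derivation:
Op 1: gossip N0<->N1 -> N0.N0=(alive,v0) N0.N1=(alive,v0) N0.N2=(alive,v0) N0.N3=(alive,v0) | N1.N0=(alive,v0) N1.N1=(alive,v0) N1.N2=(alive,v0) N1.N3=(alive,v0)
Op 2: gossip N2<->N3 -> N2.N0=(alive,v0) N2.N1=(alive,v0) N2.N2=(alive,v0) N2.N3=(alive,v0) | N3.N0=(alive,v0) N3.N1=(alive,v0) N3.N2=(alive,v0) N3.N3=(alive,v0)
Op 3: N0 marks N3=alive -> (alive,v1)
Op 4: gossip N2<->N0 -> N2.N0=(alive,v0) N2.N1=(alive,v0) N2.N2=(alive,v0) N2.N3=(alive,v1) | N0.N0=(alive,v0) N0.N1=(alive,v0) N0.N2=(alive,v0) N0.N3=(alive,v1)
Op 5: gossip N2<->N1 -> N2.N0=(alive,v0) N2.N1=(alive,v0) N2.N2=(alive,v0) N2.N3=(alive,v1) | N1.N0=(alive,v0) N1.N1=(alive,v0) N1.N2=(alive,v0) N1.N3=(alive,v1)
Op 6: gossip N2<->N1 -> N2.N0=(alive,v0) N2.N1=(alive,v0) N2.N2=(alive,v0) N2.N3=(alive,v1) | N1.N0=(alive,v0) N1.N1=(alive,v0) N1.N2=(alive,v0) N1.N3=(alive,v1)
Op 7: N3 marks N0=dead -> (dead,v1)
Op 8: gossip N0<->N3 -> N0.N0=(dead,v1) N0.N1=(alive,v0) N0.N2=(alive,v0) N0.N3=(alive,v1) | N3.N0=(dead,v1) N3.N1=(alive,v0) N3.N2=(alive,v0) N3.N3=(alive,v1)
Op 9: N3 marks N3=suspect -> (suspect,v2)
Op 10: N3 marks N1=alive -> (alive,v1)
Op 11: gossip N3<->N2 -> N3.N0=(dead,v1) N3.N1=(alive,v1) N3.N2=(alive,v0) N3.N3=(suspect,v2) | N2.N0=(dead,v1) N2.N1=(alive,v1) N2.N2=(alive,v0) N2.N3=(suspect,v2)
Op 12: gossip N3<->N1 -> N3.N0=(dead,v1) N3.N1=(alive,v1) N3.N2=(alive,v0) N3.N3=(suspect,v2) | N1.N0=(dead,v1) N1.N1=(alive,v1) N1.N2=(alive,v0) N1.N3=(suspect,v2)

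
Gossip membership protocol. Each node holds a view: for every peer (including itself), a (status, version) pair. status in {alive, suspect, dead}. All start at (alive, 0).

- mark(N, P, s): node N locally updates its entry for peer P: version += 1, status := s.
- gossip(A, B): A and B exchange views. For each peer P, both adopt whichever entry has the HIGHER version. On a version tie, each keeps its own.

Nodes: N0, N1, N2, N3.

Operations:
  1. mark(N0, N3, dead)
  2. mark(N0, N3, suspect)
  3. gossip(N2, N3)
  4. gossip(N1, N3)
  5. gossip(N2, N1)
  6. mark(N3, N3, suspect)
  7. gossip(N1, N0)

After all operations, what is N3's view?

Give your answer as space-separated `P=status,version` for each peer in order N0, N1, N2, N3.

Op 1: N0 marks N3=dead -> (dead,v1)
Op 2: N0 marks N3=suspect -> (suspect,v2)
Op 3: gossip N2<->N3 -> N2.N0=(alive,v0) N2.N1=(alive,v0) N2.N2=(alive,v0) N2.N3=(alive,v0) | N3.N0=(alive,v0) N3.N1=(alive,v0) N3.N2=(alive,v0) N3.N3=(alive,v0)
Op 4: gossip N1<->N3 -> N1.N0=(alive,v0) N1.N1=(alive,v0) N1.N2=(alive,v0) N1.N3=(alive,v0) | N3.N0=(alive,v0) N3.N1=(alive,v0) N3.N2=(alive,v0) N3.N3=(alive,v0)
Op 5: gossip N2<->N1 -> N2.N0=(alive,v0) N2.N1=(alive,v0) N2.N2=(alive,v0) N2.N3=(alive,v0) | N1.N0=(alive,v0) N1.N1=(alive,v0) N1.N2=(alive,v0) N1.N3=(alive,v0)
Op 6: N3 marks N3=suspect -> (suspect,v1)
Op 7: gossip N1<->N0 -> N1.N0=(alive,v0) N1.N1=(alive,v0) N1.N2=(alive,v0) N1.N3=(suspect,v2) | N0.N0=(alive,v0) N0.N1=(alive,v0) N0.N2=(alive,v0) N0.N3=(suspect,v2)

Answer: N0=alive,0 N1=alive,0 N2=alive,0 N3=suspect,1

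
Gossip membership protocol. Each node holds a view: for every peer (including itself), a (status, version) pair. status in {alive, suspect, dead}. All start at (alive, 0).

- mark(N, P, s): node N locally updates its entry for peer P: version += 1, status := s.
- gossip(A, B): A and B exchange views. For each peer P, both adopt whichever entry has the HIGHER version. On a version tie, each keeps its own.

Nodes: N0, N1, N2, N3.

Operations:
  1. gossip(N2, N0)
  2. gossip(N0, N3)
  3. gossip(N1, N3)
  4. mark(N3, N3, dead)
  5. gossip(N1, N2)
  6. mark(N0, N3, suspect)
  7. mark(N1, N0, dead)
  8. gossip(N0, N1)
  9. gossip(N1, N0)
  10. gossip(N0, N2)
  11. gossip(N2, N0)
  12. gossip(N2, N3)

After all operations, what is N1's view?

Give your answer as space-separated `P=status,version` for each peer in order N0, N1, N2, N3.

Op 1: gossip N2<->N0 -> N2.N0=(alive,v0) N2.N1=(alive,v0) N2.N2=(alive,v0) N2.N3=(alive,v0) | N0.N0=(alive,v0) N0.N1=(alive,v0) N0.N2=(alive,v0) N0.N3=(alive,v0)
Op 2: gossip N0<->N3 -> N0.N0=(alive,v0) N0.N1=(alive,v0) N0.N2=(alive,v0) N0.N3=(alive,v0) | N3.N0=(alive,v0) N3.N1=(alive,v0) N3.N2=(alive,v0) N3.N3=(alive,v0)
Op 3: gossip N1<->N3 -> N1.N0=(alive,v0) N1.N1=(alive,v0) N1.N2=(alive,v0) N1.N3=(alive,v0) | N3.N0=(alive,v0) N3.N1=(alive,v0) N3.N2=(alive,v0) N3.N3=(alive,v0)
Op 4: N3 marks N3=dead -> (dead,v1)
Op 5: gossip N1<->N2 -> N1.N0=(alive,v0) N1.N1=(alive,v0) N1.N2=(alive,v0) N1.N3=(alive,v0) | N2.N0=(alive,v0) N2.N1=(alive,v0) N2.N2=(alive,v0) N2.N3=(alive,v0)
Op 6: N0 marks N3=suspect -> (suspect,v1)
Op 7: N1 marks N0=dead -> (dead,v1)
Op 8: gossip N0<->N1 -> N0.N0=(dead,v1) N0.N1=(alive,v0) N0.N2=(alive,v0) N0.N3=(suspect,v1) | N1.N0=(dead,v1) N1.N1=(alive,v0) N1.N2=(alive,v0) N1.N3=(suspect,v1)
Op 9: gossip N1<->N0 -> N1.N0=(dead,v1) N1.N1=(alive,v0) N1.N2=(alive,v0) N1.N3=(suspect,v1) | N0.N0=(dead,v1) N0.N1=(alive,v0) N0.N2=(alive,v0) N0.N3=(suspect,v1)
Op 10: gossip N0<->N2 -> N0.N0=(dead,v1) N0.N1=(alive,v0) N0.N2=(alive,v0) N0.N3=(suspect,v1) | N2.N0=(dead,v1) N2.N1=(alive,v0) N2.N2=(alive,v0) N2.N3=(suspect,v1)
Op 11: gossip N2<->N0 -> N2.N0=(dead,v1) N2.N1=(alive,v0) N2.N2=(alive,v0) N2.N3=(suspect,v1) | N0.N0=(dead,v1) N0.N1=(alive,v0) N0.N2=(alive,v0) N0.N3=(suspect,v1)
Op 12: gossip N2<->N3 -> N2.N0=(dead,v1) N2.N1=(alive,v0) N2.N2=(alive,v0) N2.N3=(suspect,v1) | N3.N0=(dead,v1) N3.N1=(alive,v0) N3.N2=(alive,v0) N3.N3=(dead,v1)

Answer: N0=dead,1 N1=alive,0 N2=alive,0 N3=suspect,1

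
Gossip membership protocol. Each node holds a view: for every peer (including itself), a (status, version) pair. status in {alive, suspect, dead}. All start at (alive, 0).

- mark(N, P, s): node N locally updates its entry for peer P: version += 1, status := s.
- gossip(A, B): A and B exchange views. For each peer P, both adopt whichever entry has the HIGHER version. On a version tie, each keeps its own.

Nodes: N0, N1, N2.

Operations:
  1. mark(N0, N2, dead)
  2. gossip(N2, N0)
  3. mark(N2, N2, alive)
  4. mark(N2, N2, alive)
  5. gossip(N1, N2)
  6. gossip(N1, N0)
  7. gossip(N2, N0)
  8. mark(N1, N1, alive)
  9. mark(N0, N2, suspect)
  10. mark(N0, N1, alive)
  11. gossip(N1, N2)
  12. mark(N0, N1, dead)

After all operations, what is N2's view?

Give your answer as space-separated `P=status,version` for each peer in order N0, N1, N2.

Op 1: N0 marks N2=dead -> (dead,v1)
Op 2: gossip N2<->N0 -> N2.N0=(alive,v0) N2.N1=(alive,v0) N2.N2=(dead,v1) | N0.N0=(alive,v0) N0.N1=(alive,v0) N0.N2=(dead,v1)
Op 3: N2 marks N2=alive -> (alive,v2)
Op 4: N2 marks N2=alive -> (alive,v3)
Op 5: gossip N1<->N2 -> N1.N0=(alive,v0) N1.N1=(alive,v0) N1.N2=(alive,v3) | N2.N0=(alive,v0) N2.N1=(alive,v0) N2.N2=(alive,v3)
Op 6: gossip N1<->N0 -> N1.N0=(alive,v0) N1.N1=(alive,v0) N1.N2=(alive,v3) | N0.N0=(alive,v0) N0.N1=(alive,v0) N0.N2=(alive,v3)
Op 7: gossip N2<->N0 -> N2.N0=(alive,v0) N2.N1=(alive,v0) N2.N2=(alive,v3) | N0.N0=(alive,v0) N0.N1=(alive,v0) N0.N2=(alive,v3)
Op 8: N1 marks N1=alive -> (alive,v1)
Op 9: N0 marks N2=suspect -> (suspect,v4)
Op 10: N0 marks N1=alive -> (alive,v1)
Op 11: gossip N1<->N2 -> N1.N0=(alive,v0) N1.N1=(alive,v1) N1.N2=(alive,v3) | N2.N0=(alive,v0) N2.N1=(alive,v1) N2.N2=(alive,v3)
Op 12: N0 marks N1=dead -> (dead,v2)

Answer: N0=alive,0 N1=alive,1 N2=alive,3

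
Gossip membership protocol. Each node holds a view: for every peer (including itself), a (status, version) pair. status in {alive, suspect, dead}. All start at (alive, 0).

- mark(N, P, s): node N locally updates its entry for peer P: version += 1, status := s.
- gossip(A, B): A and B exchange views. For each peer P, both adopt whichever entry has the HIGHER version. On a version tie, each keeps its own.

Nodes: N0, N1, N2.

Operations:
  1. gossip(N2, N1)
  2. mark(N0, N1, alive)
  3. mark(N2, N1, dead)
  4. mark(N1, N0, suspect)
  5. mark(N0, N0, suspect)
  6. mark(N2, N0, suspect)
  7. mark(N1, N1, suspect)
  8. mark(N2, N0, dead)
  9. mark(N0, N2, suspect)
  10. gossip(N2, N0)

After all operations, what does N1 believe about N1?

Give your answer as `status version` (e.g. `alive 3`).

Op 1: gossip N2<->N1 -> N2.N0=(alive,v0) N2.N1=(alive,v0) N2.N2=(alive,v0) | N1.N0=(alive,v0) N1.N1=(alive,v0) N1.N2=(alive,v0)
Op 2: N0 marks N1=alive -> (alive,v1)
Op 3: N2 marks N1=dead -> (dead,v1)
Op 4: N1 marks N0=suspect -> (suspect,v1)
Op 5: N0 marks N0=suspect -> (suspect,v1)
Op 6: N2 marks N0=suspect -> (suspect,v1)
Op 7: N1 marks N1=suspect -> (suspect,v1)
Op 8: N2 marks N0=dead -> (dead,v2)
Op 9: N0 marks N2=suspect -> (suspect,v1)
Op 10: gossip N2<->N0 -> N2.N0=(dead,v2) N2.N1=(dead,v1) N2.N2=(suspect,v1) | N0.N0=(dead,v2) N0.N1=(alive,v1) N0.N2=(suspect,v1)

Answer: suspect 1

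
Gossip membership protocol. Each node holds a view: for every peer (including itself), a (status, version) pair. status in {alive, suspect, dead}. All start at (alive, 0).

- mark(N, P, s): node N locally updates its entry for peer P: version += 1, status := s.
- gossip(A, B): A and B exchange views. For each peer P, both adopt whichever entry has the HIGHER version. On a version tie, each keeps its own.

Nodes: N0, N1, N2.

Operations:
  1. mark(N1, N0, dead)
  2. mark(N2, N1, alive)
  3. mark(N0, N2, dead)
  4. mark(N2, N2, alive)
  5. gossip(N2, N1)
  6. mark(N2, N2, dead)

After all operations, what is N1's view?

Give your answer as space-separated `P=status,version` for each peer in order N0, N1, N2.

Op 1: N1 marks N0=dead -> (dead,v1)
Op 2: N2 marks N1=alive -> (alive,v1)
Op 3: N0 marks N2=dead -> (dead,v1)
Op 4: N2 marks N2=alive -> (alive,v1)
Op 5: gossip N2<->N1 -> N2.N0=(dead,v1) N2.N1=(alive,v1) N2.N2=(alive,v1) | N1.N0=(dead,v1) N1.N1=(alive,v1) N1.N2=(alive,v1)
Op 6: N2 marks N2=dead -> (dead,v2)

Answer: N0=dead,1 N1=alive,1 N2=alive,1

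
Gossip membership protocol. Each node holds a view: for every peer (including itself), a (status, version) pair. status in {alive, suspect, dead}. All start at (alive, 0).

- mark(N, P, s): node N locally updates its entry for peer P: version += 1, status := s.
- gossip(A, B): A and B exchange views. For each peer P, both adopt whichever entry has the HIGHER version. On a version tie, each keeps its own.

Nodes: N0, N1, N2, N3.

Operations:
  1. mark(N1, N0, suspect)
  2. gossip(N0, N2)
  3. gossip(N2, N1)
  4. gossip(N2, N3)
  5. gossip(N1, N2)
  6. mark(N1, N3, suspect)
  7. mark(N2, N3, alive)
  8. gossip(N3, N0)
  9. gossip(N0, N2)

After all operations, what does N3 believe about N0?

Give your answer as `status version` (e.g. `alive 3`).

Op 1: N1 marks N0=suspect -> (suspect,v1)
Op 2: gossip N0<->N2 -> N0.N0=(alive,v0) N0.N1=(alive,v0) N0.N2=(alive,v0) N0.N3=(alive,v0) | N2.N0=(alive,v0) N2.N1=(alive,v0) N2.N2=(alive,v0) N2.N3=(alive,v0)
Op 3: gossip N2<->N1 -> N2.N0=(suspect,v1) N2.N1=(alive,v0) N2.N2=(alive,v0) N2.N3=(alive,v0) | N1.N0=(suspect,v1) N1.N1=(alive,v0) N1.N2=(alive,v0) N1.N3=(alive,v0)
Op 4: gossip N2<->N3 -> N2.N0=(suspect,v1) N2.N1=(alive,v0) N2.N2=(alive,v0) N2.N3=(alive,v0) | N3.N0=(suspect,v1) N3.N1=(alive,v0) N3.N2=(alive,v0) N3.N3=(alive,v0)
Op 5: gossip N1<->N2 -> N1.N0=(suspect,v1) N1.N1=(alive,v0) N1.N2=(alive,v0) N1.N3=(alive,v0) | N2.N0=(suspect,v1) N2.N1=(alive,v0) N2.N2=(alive,v0) N2.N3=(alive,v0)
Op 6: N1 marks N3=suspect -> (suspect,v1)
Op 7: N2 marks N3=alive -> (alive,v1)
Op 8: gossip N3<->N0 -> N3.N0=(suspect,v1) N3.N1=(alive,v0) N3.N2=(alive,v0) N3.N3=(alive,v0) | N0.N0=(suspect,v1) N0.N1=(alive,v0) N0.N2=(alive,v0) N0.N3=(alive,v0)
Op 9: gossip N0<->N2 -> N0.N0=(suspect,v1) N0.N1=(alive,v0) N0.N2=(alive,v0) N0.N3=(alive,v1) | N2.N0=(suspect,v1) N2.N1=(alive,v0) N2.N2=(alive,v0) N2.N3=(alive,v1)

Answer: suspect 1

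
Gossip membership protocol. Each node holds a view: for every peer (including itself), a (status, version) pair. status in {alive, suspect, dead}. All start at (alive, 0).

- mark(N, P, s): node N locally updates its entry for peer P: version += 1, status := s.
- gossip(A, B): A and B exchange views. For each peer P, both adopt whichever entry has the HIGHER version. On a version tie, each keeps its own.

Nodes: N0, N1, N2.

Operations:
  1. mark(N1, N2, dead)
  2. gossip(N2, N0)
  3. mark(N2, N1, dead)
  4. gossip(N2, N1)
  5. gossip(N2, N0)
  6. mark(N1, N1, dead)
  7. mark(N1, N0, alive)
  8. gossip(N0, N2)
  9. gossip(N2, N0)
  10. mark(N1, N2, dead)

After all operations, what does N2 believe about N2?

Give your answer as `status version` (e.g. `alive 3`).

Op 1: N1 marks N2=dead -> (dead,v1)
Op 2: gossip N2<->N0 -> N2.N0=(alive,v0) N2.N1=(alive,v0) N2.N2=(alive,v0) | N0.N0=(alive,v0) N0.N1=(alive,v0) N0.N2=(alive,v0)
Op 3: N2 marks N1=dead -> (dead,v1)
Op 4: gossip N2<->N1 -> N2.N0=(alive,v0) N2.N1=(dead,v1) N2.N2=(dead,v1) | N1.N0=(alive,v0) N1.N1=(dead,v1) N1.N2=(dead,v1)
Op 5: gossip N2<->N0 -> N2.N0=(alive,v0) N2.N1=(dead,v1) N2.N2=(dead,v1) | N0.N0=(alive,v0) N0.N1=(dead,v1) N0.N2=(dead,v1)
Op 6: N1 marks N1=dead -> (dead,v2)
Op 7: N1 marks N0=alive -> (alive,v1)
Op 8: gossip N0<->N2 -> N0.N0=(alive,v0) N0.N1=(dead,v1) N0.N2=(dead,v1) | N2.N0=(alive,v0) N2.N1=(dead,v1) N2.N2=(dead,v1)
Op 9: gossip N2<->N0 -> N2.N0=(alive,v0) N2.N1=(dead,v1) N2.N2=(dead,v1) | N0.N0=(alive,v0) N0.N1=(dead,v1) N0.N2=(dead,v1)
Op 10: N1 marks N2=dead -> (dead,v2)

Answer: dead 1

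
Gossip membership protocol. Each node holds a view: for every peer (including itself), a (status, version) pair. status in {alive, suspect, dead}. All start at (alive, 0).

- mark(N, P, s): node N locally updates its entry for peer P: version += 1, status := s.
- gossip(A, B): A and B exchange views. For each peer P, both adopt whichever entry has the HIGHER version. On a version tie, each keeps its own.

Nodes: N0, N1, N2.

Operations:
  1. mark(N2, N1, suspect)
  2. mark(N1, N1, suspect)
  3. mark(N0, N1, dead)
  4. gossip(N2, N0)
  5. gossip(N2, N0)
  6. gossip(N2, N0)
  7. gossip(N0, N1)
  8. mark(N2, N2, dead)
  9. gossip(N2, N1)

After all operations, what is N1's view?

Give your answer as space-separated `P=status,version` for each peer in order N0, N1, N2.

Op 1: N2 marks N1=suspect -> (suspect,v1)
Op 2: N1 marks N1=suspect -> (suspect,v1)
Op 3: N0 marks N1=dead -> (dead,v1)
Op 4: gossip N2<->N0 -> N2.N0=(alive,v0) N2.N1=(suspect,v1) N2.N2=(alive,v0) | N0.N0=(alive,v0) N0.N1=(dead,v1) N0.N2=(alive,v0)
Op 5: gossip N2<->N0 -> N2.N0=(alive,v0) N2.N1=(suspect,v1) N2.N2=(alive,v0) | N0.N0=(alive,v0) N0.N1=(dead,v1) N0.N2=(alive,v0)
Op 6: gossip N2<->N0 -> N2.N0=(alive,v0) N2.N1=(suspect,v1) N2.N2=(alive,v0) | N0.N0=(alive,v0) N0.N1=(dead,v1) N0.N2=(alive,v0)
Op 7: gossip N0<->N1 -> N0.N0=(alive,v0) N0.N1=(dead,v1) N0.N2=(alive,v0) | N1.N0=(alive,v0) N1.N1=(suspect,v1) N1.N2=(alive,v0)
Op 8: N2 marks N2=dead -> (dead,v1)
Op 9: gossip N2<->N1 -> N2.N0=(alive,v0) N2.N1=(suspect,v1) N2.N2=(dead,v1) | N1.N0=(alive,v0) N1.N1=(suspect,v1) N1.N2=(dead,v1)

Answer: N0=alive,0 N1=suspect,1 N2=dead,1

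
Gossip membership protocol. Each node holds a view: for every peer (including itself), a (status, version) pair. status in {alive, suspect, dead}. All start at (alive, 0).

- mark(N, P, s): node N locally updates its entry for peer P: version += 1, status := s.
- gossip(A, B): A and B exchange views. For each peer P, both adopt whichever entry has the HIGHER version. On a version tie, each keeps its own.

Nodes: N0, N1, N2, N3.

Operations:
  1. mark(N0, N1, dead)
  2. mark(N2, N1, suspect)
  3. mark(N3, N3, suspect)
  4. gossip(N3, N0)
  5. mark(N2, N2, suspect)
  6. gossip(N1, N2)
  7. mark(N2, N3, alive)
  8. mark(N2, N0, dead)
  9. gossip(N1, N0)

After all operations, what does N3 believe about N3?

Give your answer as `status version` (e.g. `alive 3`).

Answer: suspect 1

Derivation:
Op 1: N0 marks N1=dead -> (dead,v1)
Op 2: N2 marks N1=suspect -> (suspect,v1)
Op 3: N3 marks N3=suspect -> (suspect,v1)
Op 4: gossip N3<->N0 -> N3.N0=(alive,v0) N3.N1=(dead,v1) N3.N2=(alive,v0) N3.N3=(suspect,v1) | N0.N0=(alive,v0) N0.N1=(dead,v1) N0.N2=(alive,v0) N0.N3=(suspect,v1)
Op 5: N2 marks N2=suspect -> (suspect,v1)
Op 6: gossip N1<->N2 -> N1.N0=(alive,v0) N1.N1=(suspect,v1) N1.N2=(suspect,v1) N1.N3=(alive,v0) | N2.N0=(alive,v0) N2.N1=(suspect,v1) N2.N2=(suspect,v1) N2.N3=(alive,v0)
Op 7: N2 marks N3=alive -> (alive,v1)
Op 8: N2 marks N0=dead -> (dead,v1)
Op 9: gossip N1<->N0 -> N1.N0=(alive,v0) N1.N1=(suspect,v1) N1.N2=(suspect,v1) N1.N3=(suspect,v1) | N0.N0=(alive,v0) N0.N1=(dead,v1) N0.N2=(suspect,v1) N0.N3=(suspect,v1)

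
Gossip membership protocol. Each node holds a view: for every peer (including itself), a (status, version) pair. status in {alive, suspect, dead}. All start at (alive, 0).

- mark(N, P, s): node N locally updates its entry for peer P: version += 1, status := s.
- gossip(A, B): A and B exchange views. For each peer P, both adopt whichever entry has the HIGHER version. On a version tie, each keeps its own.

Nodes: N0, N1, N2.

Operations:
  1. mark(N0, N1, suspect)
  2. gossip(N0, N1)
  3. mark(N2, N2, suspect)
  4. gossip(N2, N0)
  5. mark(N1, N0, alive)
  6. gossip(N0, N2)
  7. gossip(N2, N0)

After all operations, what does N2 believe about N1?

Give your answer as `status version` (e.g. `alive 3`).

Answer: suspect 1

Derivation:
Op 1: N0 marks N1=suspect -> (suspect,v1)
Op 2: gossip N0<->N1 -> N0.N0=(alive,v0) N0.N1=(suspect,v1) N0.N2=(alive,v0) | N1.N0=(alive,v0) N1.N1=(suspect,v1) N1.N2=(alive,v0)
Op 3: N2 marks N2=suspect -> (suspect,v1)
Op 4: gossip N2<->N0 -> N2.N0=(alive,v0) N2.N1=(suspect,v1) N2.N2=(suspect,v1) | N0.N0=(alive,v0) N0.N1=(suspect,v1) N0.N2=(suspect,v1)
Op 5: N1 marks N0=alive -> (alive,v1)
Op 6: gossip N0<->N2 -> N0.N0=(alive,v0) N0.N1=(suspect,v1) N0.N2=(suspect,v1) | N2.N0=(alive,v0) N2.N1=(suspect,v1) N2.N2=(suspect,v1)
Op 7: gossip N2<->N0 -> N2.N0=(alive,v0) N2.N1=(suspect,v1) N2.N2=(suspect,v1) | N0.N0=(alive,v0) N0.N1=(suspect,v1) N0.N2=(suspect,v1)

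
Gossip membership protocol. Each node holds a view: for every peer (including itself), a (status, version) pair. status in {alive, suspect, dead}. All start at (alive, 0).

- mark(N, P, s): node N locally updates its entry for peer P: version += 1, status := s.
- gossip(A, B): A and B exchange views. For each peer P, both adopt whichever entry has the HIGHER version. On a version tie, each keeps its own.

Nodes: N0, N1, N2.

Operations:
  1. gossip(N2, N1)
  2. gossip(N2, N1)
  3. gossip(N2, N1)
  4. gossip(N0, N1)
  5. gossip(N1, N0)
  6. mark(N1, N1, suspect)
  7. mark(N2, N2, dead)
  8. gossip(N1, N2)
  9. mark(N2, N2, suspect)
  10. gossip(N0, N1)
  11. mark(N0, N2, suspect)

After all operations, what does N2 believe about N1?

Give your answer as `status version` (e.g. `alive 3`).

Answer: suspect 1

Derivation:
Op 1: gossip N2<->N1 -> N2.N0=(alive,v0) N2.N1=(alive,v0) N2.N2=(alive,v0) | N1.N0=(alive,v0) N1.N1=(alive,v0) N1.N2=(alive,v0)
Op 2: gossip N2<->N1 -> N2.N0=(alive,v0) N2.N1=(alive,v0) N2.N2=(alive,v0) | N1.N0=(alive,v0) N1.N1=(alive,v0) N1.N2=(alive,v0)
Op 3: gossip N2<->N1 -> N2.N0=(alive,v0) N2.N1=(alive,v0) N2.N2=(alive,v0) | N1.N0=(alive,v0) N1.N1=(alive,v0) N1.N2=(alive,v0)
Op 4: gossip N0<->N1 -> N0.N0=(alive,v0) N0.N1=(alive,v0) N0.N2=(alive,v0) | N1.N0=(alive,v0) N1.N1=(alive,v0) N1.N2=(alive,v0)
Op 5: gossip N1<->N0 -> N1.N0=(alive,v0) N1.N1=(alive,v0) N1.N2=(alive,v0) | N0.N0=(alive,v0) N0.N1=(alive,v0) N0.N2=(alive,v0)
Op 6: N1 marks N1=suspect -> (suspect,v1)
Op 7: N2 marks N2=dead -> (dead,v1)
Op 8: gossip N1<->N2 -> N1.N0=(alive,v0) N1.N1=(suspect,v1) N1.N2=(dead,v1) | N2.N0=(alive,v0) N2.N1=(suspect,v1) N2.N2=(dead,v1)
Op 9: N2 marks N2=suspect -> (suspect,v2)
Op 10: gossip N0<->N1 -> N0.N0=(alive,v0) N0.N1=(suspect,v1) N0.N2=(dead,v1) | N1.N0=(alive,v0) N1.N1=(suspect,v1) N1.N2=(dead,v1)
Op 11: N0 marks N2=suspect -> (suspect,v2)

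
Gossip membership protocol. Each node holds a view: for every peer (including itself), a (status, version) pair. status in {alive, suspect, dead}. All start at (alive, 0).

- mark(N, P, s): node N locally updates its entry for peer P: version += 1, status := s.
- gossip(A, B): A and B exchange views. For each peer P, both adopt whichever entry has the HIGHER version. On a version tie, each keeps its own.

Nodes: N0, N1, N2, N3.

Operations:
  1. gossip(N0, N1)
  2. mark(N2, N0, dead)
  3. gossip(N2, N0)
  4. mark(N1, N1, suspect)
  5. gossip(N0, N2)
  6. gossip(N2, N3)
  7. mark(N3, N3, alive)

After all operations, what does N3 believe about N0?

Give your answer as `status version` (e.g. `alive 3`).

Answer: dead 1

Derivation:
Op 1: gossip N0<->N1 -> N0.N0=(alive,v0) N0.N1=(alive,v0) N0.N2=(alive,v0) N0.N3=(alive,v0) | N1.N0=(alive,v0) N1.N1=(alive,v0) N1.N2=(alive,v0) N1.N3=(alive,v0)
Op 2: N2 marks N0=dead -> (dead,v1)
Op 3: gossip N2<->N0 -> N2.N0=(dead,v1) N2.N1=(alive,v0) N2.N2=(alive,v0) N2.N3=(alive,v0) | N0.N0=(dead,v1) N0.N1=(alive,v0) N0.N2=(alive,v0) N0.N3=(alive,v0)
Op 4: N1 marks N1=suspect -> (suspect,v1)
Op 5: gossip N0<->N2 -> N0.N0=(dead,v1) N0.N1=(alive,v0) N0.N2=(alive,v0) N0.N3=(alive,v0) | N2.N0=(dead,v1) N2.N1=(alive,v0) N2.N2=(alive,v0) N2.N3=(alive,v0)
Op 6: gossip N2<->N3 -> N2.N0=(dead,v1) N2.N1=(alive,v0) N2.N2=(alive,v0) N2.N3=(alive,v0) | N3.N0=(dead,v1) N3.N1=(alive,v0) N3.N2=(alive,v0) N3.N3=(alive,v0)
Op 7: N3 marks N3=alive -> (alive,v1)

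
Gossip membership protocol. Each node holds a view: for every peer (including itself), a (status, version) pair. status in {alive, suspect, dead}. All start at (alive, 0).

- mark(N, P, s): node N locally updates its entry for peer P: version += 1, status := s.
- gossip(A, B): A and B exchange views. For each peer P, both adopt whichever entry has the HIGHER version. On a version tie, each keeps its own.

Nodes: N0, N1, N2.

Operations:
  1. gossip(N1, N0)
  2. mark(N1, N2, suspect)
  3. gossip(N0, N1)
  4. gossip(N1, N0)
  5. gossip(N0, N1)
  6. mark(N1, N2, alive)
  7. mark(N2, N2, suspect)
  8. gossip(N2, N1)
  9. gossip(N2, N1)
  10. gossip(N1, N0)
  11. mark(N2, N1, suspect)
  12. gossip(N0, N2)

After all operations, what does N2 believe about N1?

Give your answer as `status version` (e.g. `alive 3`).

Op 1: gossip N1<->N0 -> N1.N0=(alive,v0) N1.N1=(alive,v0) N1.N2=(alive,v0) | N0.N0=(alive,v0) N0.N1=(alive,v0) N0.N2=(alive,v0)
Op 2: N1 marks N2=suspect -> (suspect,v1)
Op 3: gossip N0<->N1 -> N0.N0=(alive,v0) N0.N1=(alive,v0) N0.N2=(suspect,v1) | N1.N0=(alive,v0) N1.N1=(alive,v0) N1.N2=(suspect,v1)
Op 4: gossip N1<->N0 -> N1.N0=(alive,v0) N1.N1=(alive,v0) N1.N2=(suspect,v1) | N0.N0=(alive,v0) N0.N1=(alive,v0) N0.N2=(suspect,v1)
Op 5: gossip N0<->N1 -> N0.N0=(alive,v0) N0.N1=(alive,v0) N0.N2=(suspect,v1) | N1.N0=(alive,v0) N1.N1=(alive,v0) N1.N2=(suspect,v1)
Op 6: N1 marks N2=alive -> (alive,v2)
Op 7: N2 marks N2=suspect -> (suspect,v1)
Op 8: gossip N2<->N1 -> N2.N0=(alive,v0) N2.N1=(alive,v0) N2.N2=(alive,v2) | N1.N0=(alive,v0) N1.N1=(alive,v0) N1.N2=(alive,v2)
Op 9: gossip N2<->N1 -> N2.N0=(alive,v0) N2.N1=(alive,v0) N2.N2=(alive,v2) | N1.N0=(alive,v0) N1.N1=(alive,v0) N1.N2=(alive,v2)
Op 10: gossip N1<->N0 -> N1.N0=(alive,v0) N1.N1=(alive,v0) N1.N2=(alive,v2) | N0.N0=(alive,v0) N0.N1=(alive,v0) N0.N2=(alive,v2)
Op 11: N2 marks N1=suspect -> (suspect,v1)
Op 12: gossip N0<->N2 -> N0.N0=(alive,v0) N0.N1=(suspect,v1) N0.N2=(alive,v2) | N2.N0=(alive,v0) N2.N1=(suspect,v1) N2.N2=(alive,v2)

Answer: suspect 1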